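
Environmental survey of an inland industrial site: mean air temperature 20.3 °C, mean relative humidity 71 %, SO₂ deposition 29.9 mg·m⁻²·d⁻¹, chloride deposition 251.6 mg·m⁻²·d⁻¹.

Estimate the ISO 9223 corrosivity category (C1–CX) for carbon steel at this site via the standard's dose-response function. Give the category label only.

C5

carbon steel: f(T) = -0.054·(T−10) [T>10 °C] = -0.5562
  SO₂ term: 1.77·29.9^0.52·exp(0.02·71-0.5562) = 24.57
  Cl⁻ term: 0.102·251.6^0.62·exp(0.033·71+0.04·20.3) = 73.66
  sum: 24.57 + 73.66 → r_corr = 98.23 μm/a
Category bounds: 80…200 μm/a bracket r_corr ⇒ C5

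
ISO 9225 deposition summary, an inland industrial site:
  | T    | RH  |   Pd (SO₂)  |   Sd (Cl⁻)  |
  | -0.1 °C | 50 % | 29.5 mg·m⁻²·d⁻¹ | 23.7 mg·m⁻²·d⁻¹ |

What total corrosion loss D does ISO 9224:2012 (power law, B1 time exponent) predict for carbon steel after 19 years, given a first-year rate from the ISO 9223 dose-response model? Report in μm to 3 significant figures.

carbon steel: f(T) = +0.150·(T−10) [T≤10 °C] = -1.5150
  Pd branch = 1.77·Pd^0.52·e^(0.02·RH+f) = 6.146 μm/a
  Cl⁻ term: 0.102·23.7^0.62·exp(0.033·50+0.04·-0.1) = 3.765
  sum: 6.146 + 3.765 → r_corr = 9.912 μm/a
Long-term exponent b (ISO 9224 Table 2, B1) = 0.523
  D(19) = 9.912 × 19^0.523 = 9.912 × 4.664 = 46.23 μm

D(19) = 46.2 μm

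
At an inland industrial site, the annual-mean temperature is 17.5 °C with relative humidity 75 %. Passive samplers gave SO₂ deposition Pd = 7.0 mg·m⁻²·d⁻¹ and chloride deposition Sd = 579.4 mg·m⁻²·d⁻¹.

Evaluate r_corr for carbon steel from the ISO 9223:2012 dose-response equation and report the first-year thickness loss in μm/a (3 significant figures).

r_corr = 141 μm/a

carbon steel: f(T) = -0.054·(T−10) [T>10 °C] = -0.4050
  sulphur-dioxide contribution → 14.55 μm/a
  chloride contribution → 126 μm/a
  total first-year rate 140.6 μm/a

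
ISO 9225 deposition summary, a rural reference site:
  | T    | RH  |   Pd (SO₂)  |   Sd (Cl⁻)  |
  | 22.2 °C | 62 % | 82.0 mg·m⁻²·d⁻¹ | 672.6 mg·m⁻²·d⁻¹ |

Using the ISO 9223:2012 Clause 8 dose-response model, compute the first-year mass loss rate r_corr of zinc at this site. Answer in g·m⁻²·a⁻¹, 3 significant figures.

r_corr = 60.1 g·m⁻²·a⁻¹

zinc: temperature factor f = -0.071·(12.2) = -0.8662
  Pd branch = 0.0129·Pd^0.44·e^(0.046·RH+f) = 0.6533 μm/a
  Sd branch = 0.0175·Sd^0.57·e^(0.008·RH+0.085·T) = 7.759 μm/a
  r_corr = 0.6533 + 7.759 = 8.412 μm/a
Convert to mass loss: 8.412 μm/a × 7.14 g/cm³ = 60.06 g·m⁻²·a⁻¹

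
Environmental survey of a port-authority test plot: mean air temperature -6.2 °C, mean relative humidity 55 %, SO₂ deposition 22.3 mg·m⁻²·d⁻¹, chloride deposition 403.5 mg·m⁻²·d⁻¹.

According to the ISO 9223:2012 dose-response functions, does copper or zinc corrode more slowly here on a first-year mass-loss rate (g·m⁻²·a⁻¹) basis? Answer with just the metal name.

copper: f(T) = +0.126·(T−10) [T≤10 °C] = -2.0412
  SO₂ term: 0.0053·22.3^0.26·exp(0.059·55-2.0412) = 0.03959
  Sd branch = 0.01025·Sd^0.27·e^(0.036·RH+0.049·T) = 0.2769 μm/a
  r_corr = 0.03959 + 0.2769 = 0.3165 μm/a
  mass loss = 0.3165 μm/a × 8.96 g/cm³ = 2.835 g·m⁻²·a⁻¹
zinc: temperature factor f = +0.038·(-16.2) = -0.6156
  Pd branch = 0.0129·Pd^0.44·e^(0.046·RH+f) = 0.343 μm/a
  Sd branch = 0.0175·Sd^0.57·e^(0.008·RH+0.085·T) = 0.4904 μm/a
  r_corr = 0.343 + 0.4904 = 0.8334 μm/a
  mass loss = 0.8334 μm/a × 7.14 g/cm³ = 5.951 g·m⁻²·a⁻¹
Ordering by g·m⁻²·a⁻¹: zinc (5.95) > copper (2.84)

copper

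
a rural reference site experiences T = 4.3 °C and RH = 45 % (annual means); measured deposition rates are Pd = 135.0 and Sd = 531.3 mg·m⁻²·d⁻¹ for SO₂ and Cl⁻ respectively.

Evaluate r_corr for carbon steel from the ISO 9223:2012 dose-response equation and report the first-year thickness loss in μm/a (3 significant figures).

r_corr = 49.9 μm/a

carbon steel: temperature factor f = +0.150·(-5.7) = -0.8550
  Pd branch = 1.77·Pd^0.52·e^(0.02·RH+f) = 23.73 μm/a
  Sd branch = 0.102·Sd^0.62·e^(0.033·RH+0.04·T) = 26.18 μm/a
  sum: 23.73 + 26.18 → r_corr = 49.91 μm/a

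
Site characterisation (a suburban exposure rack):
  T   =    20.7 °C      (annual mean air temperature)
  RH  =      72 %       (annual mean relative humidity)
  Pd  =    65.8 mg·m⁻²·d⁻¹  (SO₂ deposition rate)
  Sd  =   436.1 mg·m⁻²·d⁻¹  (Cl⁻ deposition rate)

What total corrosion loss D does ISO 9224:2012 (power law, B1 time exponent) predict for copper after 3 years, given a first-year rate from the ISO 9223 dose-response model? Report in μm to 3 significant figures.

D(3) = 5.03 μm

copper: T>10 °C ⇒ hinge -0.080·(20.7−10) = -0.8560
  sulphur-dioxide contribution → 0.4679 μm/a
  chloride contribution → 1.948 μm/a
  ⇒ r_corr(copper) = 2.416 μm/a
Long-term exponent b (ISO 9224 Table 2, B1) = 0.667
  D(3) = 2.416 × 3^0.667 = 2.416 × 2.081 = 5.027 μm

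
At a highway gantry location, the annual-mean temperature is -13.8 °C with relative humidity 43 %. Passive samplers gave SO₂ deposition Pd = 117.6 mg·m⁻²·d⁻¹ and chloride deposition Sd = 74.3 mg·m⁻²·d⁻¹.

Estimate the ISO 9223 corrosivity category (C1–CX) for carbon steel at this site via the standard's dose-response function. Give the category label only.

carbon steel: T≤10 °C ⇒ hinge +0.150·(-13.8−10) = -3.5700
  SO₂ term: 1.77·117.6^0.52·exp(0.02·43-3.5700) = 1.405
  Cl⁻ term: 0.102·74.3^0.62·exp(0.033·43+0.04·-13.8) = 3.509
  r_corr = 1.405 + 3.509 = 4.914 μm/a
4.91 μm/a falls in (1.3, 25] for carbon steel → category C2

C2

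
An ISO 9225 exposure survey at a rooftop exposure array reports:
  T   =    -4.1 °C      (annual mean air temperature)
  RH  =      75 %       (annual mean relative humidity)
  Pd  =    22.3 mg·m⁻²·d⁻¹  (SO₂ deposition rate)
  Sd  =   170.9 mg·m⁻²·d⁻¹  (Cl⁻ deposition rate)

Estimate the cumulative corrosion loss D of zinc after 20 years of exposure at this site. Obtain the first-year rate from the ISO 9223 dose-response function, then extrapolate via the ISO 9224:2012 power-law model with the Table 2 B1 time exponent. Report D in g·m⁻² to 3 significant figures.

D(20) = 110 g·m⁻²

zinc: T≤10 °C ⇒ hinge +0.038·(-4.1−10) = -0.5358
  sulphur-dioxide contribution → 0.9321 μm/a
  chloride contribution → 0.4216 μm/a
  ⇒ r_corr(zinc) = 1.354 μm/a
Long-term exponent b (ISO 9224 Table 2, B1) = 0.813
  D(20) = 1.354 × 20^0.813 = 1.354 × 11.42 = 15.46 μm
  Mass loss = 15.46 μm × 7.14 g/cm³ = 110.4 g·m⁻²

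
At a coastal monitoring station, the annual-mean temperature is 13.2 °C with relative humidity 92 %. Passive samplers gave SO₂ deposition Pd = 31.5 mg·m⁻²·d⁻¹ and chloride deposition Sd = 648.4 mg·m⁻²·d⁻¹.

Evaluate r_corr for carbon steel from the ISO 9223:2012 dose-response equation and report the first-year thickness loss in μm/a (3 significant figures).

carbon steel: temperature factor f = -0.054·(3.2) = -0.1728
  Pd branch = 1.77·Pd^0.52·e^(0.02·RH+f) = 56.38 μm/a
  Sd branch = 0.102·Sd^0.62·e^(0.033·RH+0.04·T) = 199.4 μm/a
  r_corr = 56.38 + 199.4 = 255.8 μm/a

r_corr = 256 μm/a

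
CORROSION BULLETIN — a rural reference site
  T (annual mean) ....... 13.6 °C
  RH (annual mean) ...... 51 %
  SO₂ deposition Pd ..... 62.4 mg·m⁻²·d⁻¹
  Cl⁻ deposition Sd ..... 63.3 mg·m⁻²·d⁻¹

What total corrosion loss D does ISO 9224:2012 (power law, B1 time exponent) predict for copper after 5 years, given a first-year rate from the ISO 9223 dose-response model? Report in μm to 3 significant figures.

D(5) = 1.81 μm

copper: f(T) = -0.080·(T−10) [T>10 °C] = -0.2880
  SO₂ term: 0.0053·62.4^0.26·exp(0.059·51-0.2880) = 0.2359
  Sd branch = 0.01025·Sd^0.27·e^(0.036·RH+0.049·T) = 0.3836 μm/a
  sum: 0.2359 + 0.3836 → r_corr = 0.6195 μm/a
Power-law: D(5) = r_corr · 5^0.667
  D(5) = 0.6195 × 5^0.667 = 0.6195 × 2.926 = 1.812 μm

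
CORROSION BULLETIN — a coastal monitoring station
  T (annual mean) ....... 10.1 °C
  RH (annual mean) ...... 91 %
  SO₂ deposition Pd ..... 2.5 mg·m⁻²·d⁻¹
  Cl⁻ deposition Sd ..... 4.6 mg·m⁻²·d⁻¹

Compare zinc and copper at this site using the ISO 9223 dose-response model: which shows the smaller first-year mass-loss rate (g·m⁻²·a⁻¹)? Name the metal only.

zinc: temperature factor f = -0.071·(0.1) = -0.0071
  Pd branch = 0.0129·Pd^0.44·e^(0.046·RH+f) = 1.261 μm/a
  Cl⁻ term: 0.0175·4.6^0.57·exp(0.008·91+0.085·10.1) = 0.2041
  sum: 1.261 + 0.2041 → r_corr = 1.465 μm/a
  mass loss = 1.465 μm/a × 7.14 g/cm³ = 10.46 g·m⁻²·a⁻¹
copper: T>10 °C ⇒ hinge -0.080·(10.1−10) = -0.0080
  SO₂ term: 0.0053·2.5^0.26·exp(0.059·91-0.0080) = 1.432
  Cl⁻ term: 0.01025·4.6^0.27·exp(0.036·91+0.049·10.1) = 0.672
  sum: 1.432 + 0.672 → r_corr = 2.104 μm/a
  mass loss = 2.104 μm/a × 8.96 g/cm³ = 18.85 g·m⁻²·a⁻¹
Ordering by g·m⁻²·a⁻¹: copper (18.9) > zinc (10.5)

zinc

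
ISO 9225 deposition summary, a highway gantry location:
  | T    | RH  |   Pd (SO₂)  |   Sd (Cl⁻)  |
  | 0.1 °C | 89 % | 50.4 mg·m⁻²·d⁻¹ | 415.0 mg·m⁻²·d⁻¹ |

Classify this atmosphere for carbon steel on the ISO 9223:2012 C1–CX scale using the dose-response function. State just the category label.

carbon steel: temperature factor f = +0.150·(-9.9) = -1.4850
  sulphur-dioxide contribution → 18.25 μm/a
  chloride contribution → 81.11 μm/a
  total first-year rate 99.36 μm/a
Category bounds: 80…200 μm/a bracket r_corr ⇒ C5

C5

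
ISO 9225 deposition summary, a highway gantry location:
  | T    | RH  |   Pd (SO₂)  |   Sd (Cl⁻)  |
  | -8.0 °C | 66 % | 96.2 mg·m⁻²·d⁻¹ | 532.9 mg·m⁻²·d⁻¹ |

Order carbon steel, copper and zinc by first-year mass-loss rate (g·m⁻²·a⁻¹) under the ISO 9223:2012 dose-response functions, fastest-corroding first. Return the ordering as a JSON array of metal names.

carbon steel: temperature factor f = +0.150·(-18.0) = -2.7000
  Pd branch = 1.77·Pd^0.52·e^(0.02·RH+f) = 4.785 μm/a
  Cl⁻ term: 0.102·532.9^0.62·exp(0.033·66+0.04·-8.0) = 32.07
  sum: 4.785 + 32.07 → r_corr = 36.85 μm/a
  mass loss = 36.85 μm/a × 7.85 g/cm³ = 289.3 g·m⁻²·a⁻¹
copper: f(T) = +0.126·(T−10) [T≤10 °C] = -2.2680
  Pd branch = 0.0053·Pd^0.26·e^(0.059·RH+f) = 0.08832 μm/a
  Sd branch = 0.01025·Sd^0.27·e^(0.036·RH+0.049·T) = 0.406 μm/a
  sum: 0.08832 + 0.406 → r_corr = 0.4944 μm/a
  mass loss = 0.4944 μm/a × 8.96 g/cm³ = 4.429 g·m⁻²·a⁻¹
zinc: temperature factor f = +0.038·(-18.0) = -0.6840
  Pd branch = 0.0129·Pd^0.44·e^(0.046·RH+f) = 1.011 μm/a
  Cl⁻ term: 0.0175·532.9^0.57·exp(0.008·66+0.085·-8.0) = 0.5385
  sum: 1.011 + 0.5385 → r_corr = 1.549 μm/a
  mass loss = 1.549 μm/a × 7.14 g/cm³ = 11.06 g·m⁻²·a⁻¹
Ordering by g·m⁻²·a⁻¹: carbon steel (289) > zinc (11.1) > copper (4.43)

["carbon steel", "zinc", "copper"]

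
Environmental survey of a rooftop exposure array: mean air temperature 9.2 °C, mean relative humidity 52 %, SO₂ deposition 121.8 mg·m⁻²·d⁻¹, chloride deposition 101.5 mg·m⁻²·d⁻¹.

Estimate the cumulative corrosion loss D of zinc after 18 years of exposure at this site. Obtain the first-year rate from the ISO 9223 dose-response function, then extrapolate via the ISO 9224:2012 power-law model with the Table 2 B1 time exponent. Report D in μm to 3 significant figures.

D(18) = 20.3 μm

zinc: temperature factor f = +0.038·(-0.8) = -0.0304
  Pd branch = 0.0129·Pd^0.44·e^(0.046·RH+f) = 1.132 μm/a
  Cl⁻ term: 0.0175·101.5^0.57·exp(0.008·52+0.085·9.2) = 0.8073
  sum: 1.132 + 0.8073 → r_corr = 1.939 μm/a
Long-term exponent b (ISO 9224 Table 2, B1) = 0.813
  D(18) = 1.939 × 18^0.813 = 1.939 × 10.48 = 20.33 μm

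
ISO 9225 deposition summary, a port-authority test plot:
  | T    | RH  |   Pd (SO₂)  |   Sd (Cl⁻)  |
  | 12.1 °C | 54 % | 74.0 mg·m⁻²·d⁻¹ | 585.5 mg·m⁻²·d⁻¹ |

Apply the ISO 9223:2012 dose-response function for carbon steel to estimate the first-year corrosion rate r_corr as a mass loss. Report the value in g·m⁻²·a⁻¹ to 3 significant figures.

carbon steel: f(T) = -0.054·(T−10) [T>10 °C] = -0.1134
  SO₂ term: 1.77·74.0^0.52·exp(0.02·54-0.1134) = 43.63
  Sd branch = 0.102·Sd^0.62·e^(0.033·RH+0.04·T) = 51.12 μm/a
  sum: 43.63 + 51.12 → r_corr = 94.75 μm/a
Convert to mass loss: 94.75 μm/a × 7.85 g/cm³ = 743.8 g·m⁻²·a⁻¹

r_corr = 744 g·m⁻²·a⁻¹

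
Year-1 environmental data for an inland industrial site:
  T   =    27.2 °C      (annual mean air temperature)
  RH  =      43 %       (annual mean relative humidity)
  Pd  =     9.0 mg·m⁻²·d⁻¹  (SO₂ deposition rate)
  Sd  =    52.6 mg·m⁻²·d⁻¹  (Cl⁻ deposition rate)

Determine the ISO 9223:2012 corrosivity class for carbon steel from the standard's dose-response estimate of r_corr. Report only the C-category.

C2

carbon steel: T>10 °C ⇒ hinge -0.054·(27.2−10) = -0.9288
  Pd branch = 1.77·Pd^0.52·e^(0.02·RH+f) = 5.18 μm/a
  Cl⁻ term: 0.102·52.6^0.62·exp(0.033·43+0.04·27.2) = 14.6
  r_corr = 5.18 + 14.6 = 19.78 μm/a
Category bounds: 1.3…25 μm/a bracket r_corr ⇒ C2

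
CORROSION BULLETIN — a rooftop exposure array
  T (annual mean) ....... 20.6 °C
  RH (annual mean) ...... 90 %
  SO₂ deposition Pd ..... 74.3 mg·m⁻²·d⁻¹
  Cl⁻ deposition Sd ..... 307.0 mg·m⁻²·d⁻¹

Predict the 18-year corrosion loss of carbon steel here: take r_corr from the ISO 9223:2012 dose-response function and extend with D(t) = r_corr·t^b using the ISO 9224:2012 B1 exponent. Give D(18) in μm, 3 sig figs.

D(18) = 973 μm

carbon steel: f(T) = -0.054·(T−10) [T>10 °C] = -0.5724
  sulphur-dioxide contribution → 56.76 μm/a
  chloride contribution → 157.9 μm/a
  ⇒ r_corr(carbon steel) = 214.6 μm/a
Long-term exponent b (ISO 9224 Table 2, B1) = 0.523
  D(18) = 214.6 × 18^0.523 = 214.6 × 4.534 = 973.2 μm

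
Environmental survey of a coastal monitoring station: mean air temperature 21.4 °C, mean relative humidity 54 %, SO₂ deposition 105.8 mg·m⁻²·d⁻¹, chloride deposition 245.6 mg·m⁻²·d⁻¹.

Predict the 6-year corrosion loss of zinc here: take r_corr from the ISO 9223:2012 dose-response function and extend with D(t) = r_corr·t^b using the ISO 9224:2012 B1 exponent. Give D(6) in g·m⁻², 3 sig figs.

D(6) = 134 g·m⁻²

zinc: temperature factor f = -0.071·(11.4) = -0.8094
  Pd branch = 0.0129·Pd^0.44·e^(0.046·RH+f) = 0.5353 μm/a
  Sd branch = 0.0175·Sd^0.57·e^(0.008·RH+0.085·T) = 3.829 μm/a
  r_corr = 0.5353 + 3.829 = 4.364 μm/a
Long-term exponent b (ISO 9224 Table 2, B1) = 0.813
  D(6) = 4.364 × 6^0.813 = 4.364 × 4.292 = 18.73 μm
  Mass loss = 18.73 μm × 7.14 g/cm³ = 133.7 g·m⁻²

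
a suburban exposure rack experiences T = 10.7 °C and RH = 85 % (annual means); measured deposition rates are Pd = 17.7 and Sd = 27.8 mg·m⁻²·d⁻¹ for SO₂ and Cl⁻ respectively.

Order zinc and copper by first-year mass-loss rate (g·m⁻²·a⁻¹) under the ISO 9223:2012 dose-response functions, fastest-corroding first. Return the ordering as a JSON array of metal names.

["copper", "zinc"]

zinc: f(T) = -0.071·(T−10) [T>10 °C] = -0.0497
  SO₂ term: 0.0129·17.7^0.44·exp(0.046·85-0.0497) = 2.169
  Sd branch = 0.0175·Sd^0.57·e^(0.008·RH+0.085·T) = 0.5708 μm/a
  r_corr = 2.169 + 0.5708 = 2.739 μm/a
  mass loss = 2.739 μm/a × 7.14 g/cm³ = 19.56 g·m⁻²·a⁻¹
copper: temperature factor f = -0.080·(0.7) = -0.0560
  Pd branch = 0.0053·Pd^0.26·e^(0.059·RH+f) = 1.594 μm/a
  Cl⁻ term: 0.01025·27.8^0.27·exp(0.036·85+0.049·10.7) = 0.9063
  r_corr = 1.594 + 0.9063 = 2.5 μm/a
  mass loss = 2.5 μm/a × 8.96 g/cm³ = 22.4 g·m⁻²·a⁻¹
Ordering by g·m⁻²·a⁻¹: copper (22.4) > zinc (19.6)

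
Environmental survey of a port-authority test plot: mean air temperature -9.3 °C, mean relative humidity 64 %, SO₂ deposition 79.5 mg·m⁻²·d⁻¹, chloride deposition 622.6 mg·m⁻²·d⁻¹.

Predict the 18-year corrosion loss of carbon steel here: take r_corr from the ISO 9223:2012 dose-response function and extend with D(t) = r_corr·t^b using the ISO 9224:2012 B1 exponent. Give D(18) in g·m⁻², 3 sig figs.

carbon steel: temperature factor f = +0.150·(-19.3) = -2.8950
  sulphur-dioxide contribution → 3.426 μm/a
  chloride contribution → 31.38 μm/a
  total first-year rate 34.81 μm/a
Long-term exponent b (ISO 9224 Table 2, B1) = 0.523
  D(18) = 34.81 × 18^0.523 = 34.81 × 4.534 = 157.8 μm
  Mass loss = 157.8 μm × 7.85 g/cm³ = 1239 g·m⁻²

D(18) = 1.24e+03 g·m⁻²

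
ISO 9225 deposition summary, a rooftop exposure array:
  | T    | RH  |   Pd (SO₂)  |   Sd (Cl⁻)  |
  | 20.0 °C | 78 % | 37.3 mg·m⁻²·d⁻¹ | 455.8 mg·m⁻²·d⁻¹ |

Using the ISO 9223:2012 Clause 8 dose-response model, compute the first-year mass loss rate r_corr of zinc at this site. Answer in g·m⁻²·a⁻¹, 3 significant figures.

r_corr = 49.9 g·m⁻²·a⁻¹

zinc: f(T) = -0.071·(T−10) [T>10 °C] = -0.7100
  sulphur-dioxide contribution → 1.127 μm/a
  chloride contribution → 5.859 μm/a
  ⇒ r_corr(zinc) = 6.987 μm/a
Convert to mass loss: 6.987 μm/a × 7.14 g/cm³ = 49.88 g·m⁻²·a⁻¹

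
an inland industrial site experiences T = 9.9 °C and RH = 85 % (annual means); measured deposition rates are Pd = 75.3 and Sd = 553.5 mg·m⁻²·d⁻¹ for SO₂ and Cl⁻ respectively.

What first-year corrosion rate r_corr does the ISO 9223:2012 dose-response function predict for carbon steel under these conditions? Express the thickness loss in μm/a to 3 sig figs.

carbon steel: T≤10 °C ⇒ hinge +0.150·(9.9−10) = -0.0150
  sulphur-dioxide contribution → 90.3 μm/a
  chloride contribution → 125.8 μm/a
  ⇒ r_corr(carbon steel) = 216.1 μm/a

r_corr = 216 μm/a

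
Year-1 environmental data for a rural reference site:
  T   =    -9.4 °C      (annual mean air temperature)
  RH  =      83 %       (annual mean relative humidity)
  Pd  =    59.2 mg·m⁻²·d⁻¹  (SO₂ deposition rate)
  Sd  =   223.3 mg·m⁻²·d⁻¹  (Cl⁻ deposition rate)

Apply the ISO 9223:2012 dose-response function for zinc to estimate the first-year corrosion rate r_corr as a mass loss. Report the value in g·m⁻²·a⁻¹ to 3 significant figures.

r_corr = 14.5 g·m⁻²·a⁻¹

zinc: T≤10 °C ⇒ hinge +0.038·(-9.4−10) = -0.7372
  Pd branch = 0.0129·Pd^0.44·e^(0.046·RH+f) = 1.692 μm/a
  Cl⁻ term: 0.0175·223.3^0.57·exp(0.008·83+0.085·-9.4) = 0.3336
  r_corr = 1.692 + 0.3336 = 2.026 μm/a
Convert to mass loss: 2.026 μm/a × 7.14 g/cm³ = 14.46 g·m⁻²·a⁻¹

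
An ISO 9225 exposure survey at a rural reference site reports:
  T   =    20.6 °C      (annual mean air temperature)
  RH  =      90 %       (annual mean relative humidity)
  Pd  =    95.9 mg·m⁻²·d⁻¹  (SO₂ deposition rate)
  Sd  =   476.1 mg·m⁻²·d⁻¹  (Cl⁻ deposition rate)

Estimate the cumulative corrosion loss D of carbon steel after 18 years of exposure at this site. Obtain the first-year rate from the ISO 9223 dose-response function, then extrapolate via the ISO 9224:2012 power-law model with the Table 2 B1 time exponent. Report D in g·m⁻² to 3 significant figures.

D(18) = 9.68e+03 g·m⁻²

carbon steel: temperature factor f = -0.054·(10.6) = -0.5724
  sulphur-dioxide contribution → 64.81 μm/a
  chloride contribution → 207.2 μm/a
  ⇒ r_corr(carbon steel) = 272.1 μm/a
Long-term exponent b (ISO 9224 Table 2, B1) = 0.523
  D(18) = 272.1 × 18^0.523 = 272.1 × 4.534 = 1234 μm
  Mass loss = 1234 μm × 7.85 g/cm³ = 9684 g·m⁻²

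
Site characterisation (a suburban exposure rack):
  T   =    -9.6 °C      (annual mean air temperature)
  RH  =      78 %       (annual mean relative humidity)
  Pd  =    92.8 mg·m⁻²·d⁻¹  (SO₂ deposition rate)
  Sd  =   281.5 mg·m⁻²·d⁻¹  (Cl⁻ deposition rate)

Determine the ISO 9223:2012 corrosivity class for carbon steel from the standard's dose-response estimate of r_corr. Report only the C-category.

carbon steel: T≤10 °C ⇒ hinge +0.150·(-9.6−10) = -2.9400
  SO₂ term: 1.77·92.8^0.52·exp(0.02·78-2.9400) = 4.696
  Cl⁻ term: 0.102·281.5^0.62·exp(0.033·78+0.04·-9.6) = 30.09
  r_corr = 4.696 + 30.09 = 34.78 μm/a
34.8 μm/a falls in (25, 50] for carbon steel → category C3

C3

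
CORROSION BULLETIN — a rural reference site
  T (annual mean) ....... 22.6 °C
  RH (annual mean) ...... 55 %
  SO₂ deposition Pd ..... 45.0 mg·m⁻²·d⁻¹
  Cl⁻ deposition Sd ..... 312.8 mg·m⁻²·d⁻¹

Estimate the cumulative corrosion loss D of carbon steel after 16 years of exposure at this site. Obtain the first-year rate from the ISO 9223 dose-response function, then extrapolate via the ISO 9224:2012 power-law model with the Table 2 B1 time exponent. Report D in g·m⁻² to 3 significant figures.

carbon steel: T>10 °C ⇒ hinge -0.054·(22.6−10) = -0.6804
  SO₂ term: 1.77·45.0^0.52·exp(0.02·55-0.6804) = 19.49
  Cl⁻ term: 0.102·312.8^0.62·exp(0.033·55+0.04·22.6) = 54.51
  r_corr = 19.49 + 54.51 = 74.01 μm/a
Power-law: D(16) = r_corr · 16^0.523
  D(16) = 74.01 × 16^0.523 = 74.01 × 4.263 = 315.5 μm
  Mass loss = 315.5 μm × 7.85 g/cm³ = 2477 g·m⁻²

D(16) = 2.48e+03 g·m⁻²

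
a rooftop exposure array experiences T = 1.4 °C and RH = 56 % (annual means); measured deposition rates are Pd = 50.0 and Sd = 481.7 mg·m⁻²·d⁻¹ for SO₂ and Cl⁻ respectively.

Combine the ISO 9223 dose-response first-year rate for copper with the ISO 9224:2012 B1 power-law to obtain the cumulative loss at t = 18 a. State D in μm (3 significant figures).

copper: T≤10 °C ⇒ hinge +0.126·(1.4−10) = -1.0836
  Pd branch = 0.0053·Pd^0.26·e^(0.059·RH+f) = 0.135 μm/a
  Sd branch = 0.01025·Sd^0.27·e^(0.036·RH+0.049·T) = 0.4369 μm/a
  r_corr = 0.135 + 0.4369 = 0.5719 μm/a
Power-law: D(18) = r_corr · 18^0.667
  D(18) = 0.5719 × 18^0.667 = 0.5719 × 6.875 = 3.932 μm

D(18) = 3.93 μm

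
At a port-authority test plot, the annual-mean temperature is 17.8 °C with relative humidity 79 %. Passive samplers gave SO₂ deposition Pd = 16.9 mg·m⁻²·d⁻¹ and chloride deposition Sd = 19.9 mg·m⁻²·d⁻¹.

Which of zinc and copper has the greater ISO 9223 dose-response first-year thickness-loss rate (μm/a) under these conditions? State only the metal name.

zinc

zinc: T>10 °C ⇒ hinge -0.071·(17.8−10) = -0.5538
  SO₂ term: 0.0129·16.9^0.44·exp(0.046·79-0.5538) = 0.974
  Cl⁻ term: 0.0175·19.9^0.57·exp(0.008·79+0.085·17.8) = 0.8221
  sum: 0.974 + 0.8221 → r_corr = 1.796 μm/a
copper: T>10 °C ⇒ hinge -0.080·(17.8−10) = -0.6240
  SO₂ term: 0.0053·16.9^0.26·exp(0.059·79-0.6240) = 0.6263
  Sd branch = 0.01025·Sd^0.27·e^(0.036·RH+0.049·T) = 0.9448 μm/a
  r_corr = 0.6263 + 0.9448 = 1.571 μm/a
Ordering by μm/a: zinc (1.8) > copper (1.57)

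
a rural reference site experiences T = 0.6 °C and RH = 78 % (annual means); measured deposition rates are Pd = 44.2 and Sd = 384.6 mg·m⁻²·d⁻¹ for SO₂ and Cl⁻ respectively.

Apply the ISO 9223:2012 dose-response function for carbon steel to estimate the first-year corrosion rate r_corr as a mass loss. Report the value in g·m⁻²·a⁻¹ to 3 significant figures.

carbon steel: temperature factor f = +0.150·(-9.4) = -1.4100
  Pd branch = 1.77·Pd^0.52·e^(0.02·RH+f) = 14.75 μm/a
  Cl⁻ term: 0.102·384.6^0.62·exp(0.033·78+0.04·0.6) = 54.9
  sum: 14.75 + 54.9 → r_corr = 69.65 μm/a
Convert to mass loss: 69.65 μm/a × 7.85 g/cm³ = 546.8 g·m⁻²·a⁻¹

r_corr = 547 g·m⁻²·a⁻¹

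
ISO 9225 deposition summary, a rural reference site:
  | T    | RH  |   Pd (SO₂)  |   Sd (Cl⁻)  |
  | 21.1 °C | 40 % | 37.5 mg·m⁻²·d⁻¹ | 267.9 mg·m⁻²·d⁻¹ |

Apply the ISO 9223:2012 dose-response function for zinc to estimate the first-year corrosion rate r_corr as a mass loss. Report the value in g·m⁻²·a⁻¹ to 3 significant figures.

r_corr = 26.3 g·m⁻²·a⁻¹

zinc: f(T) = -0.071·(T−10) [T>10 °C] = -0.7881
  SO₂ term: 0.0129·37.5^0.44·exp(0.046·40-0.7881) = 0.182
  Sd branch = 0.0175·Sd^0.57·e^(0.008·RH+0.085·T) = 3.506 μm/a
  r_corr = 0.182 + 3.506 = 3.688 μm/a
Convert to mass loss: 3.688 μm/a × 7.14 g/cm³ = 26.34 g·m⁻²·a⁻¹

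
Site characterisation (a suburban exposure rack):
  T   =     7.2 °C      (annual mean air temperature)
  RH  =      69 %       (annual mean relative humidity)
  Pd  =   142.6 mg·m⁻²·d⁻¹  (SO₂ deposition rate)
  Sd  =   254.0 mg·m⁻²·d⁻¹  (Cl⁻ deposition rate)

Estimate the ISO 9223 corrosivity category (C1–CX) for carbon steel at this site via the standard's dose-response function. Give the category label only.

carbon steel: T≤10 °C ⇒ hinge +0.150·(7.2−10) = -0.4200
  sulphur-dioxide contribution → 60.96 μm/a
  chloride contribution → 41.07 μm/a
  ⇒ r_corr(carbon steel) = 102 μm/a
102 μm/a falls in (80, 200] for carbon steel → category C5

C5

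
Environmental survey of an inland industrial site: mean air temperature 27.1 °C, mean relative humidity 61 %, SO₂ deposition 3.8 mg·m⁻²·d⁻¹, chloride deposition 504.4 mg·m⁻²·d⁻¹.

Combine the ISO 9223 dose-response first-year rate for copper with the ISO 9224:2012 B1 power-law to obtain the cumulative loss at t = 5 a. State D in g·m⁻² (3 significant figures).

D(5) = 50.7 g·m⁻²

copper: T>10 °C ⇒ hinge -0.080·(27.1−10) = -1.3680
  SO₂ term: 0.0053·3.8^0.26·exp(0.059·61-1.3680) = 0.06981
  Cl⁻ term: 0.01025·504.4^0.27·exp(0.036·61+0.049·27.1) = 1.866
  r_corr = 0.06981 + 1.866 = 1.936 μm/a
Power-law: D(5) = r_corr · 5^0.667
  D(5) = 1.936 × 5^0.667 = 1.936 × 2.926 = 5.663 μm
  Mass loss = 5.663 μm × 8.96 g/cm³ = 50.74 g·m⁻²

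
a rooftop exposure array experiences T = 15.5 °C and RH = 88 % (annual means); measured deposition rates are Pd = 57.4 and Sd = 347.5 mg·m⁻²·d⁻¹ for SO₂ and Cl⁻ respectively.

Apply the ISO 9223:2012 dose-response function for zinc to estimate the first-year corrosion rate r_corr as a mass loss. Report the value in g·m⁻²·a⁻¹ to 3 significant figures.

zinc: temperature factor f = -0.071·(5.5) = -0.3905
  sulphur-dioxide contribution → 2.971 μm/a
  chloride contribution → 3.709 μm/a
  ⇒ r_corr(zinc) = 6.681 μm/a
Convert to mass loss: 6.681 μm/a × 7.14 g/cm³ = 47.7 g·m⁻²·a⁻¹

r_corr = 47.7 g·m⁻²·a⁻¹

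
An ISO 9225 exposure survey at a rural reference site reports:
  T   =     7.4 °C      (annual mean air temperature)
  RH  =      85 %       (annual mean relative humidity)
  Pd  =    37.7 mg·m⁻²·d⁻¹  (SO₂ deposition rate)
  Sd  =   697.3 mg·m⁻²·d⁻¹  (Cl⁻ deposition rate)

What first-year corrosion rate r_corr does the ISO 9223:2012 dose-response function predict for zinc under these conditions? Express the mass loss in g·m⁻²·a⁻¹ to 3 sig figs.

r_corr = 39.9 g·m⁻²·a⁻¹

zinc: T≤10 °C ⇒ hinge +0.038·(7.4−10) = -0.0988
  Pd branch = 0.0129·Pd^0.44·e^(0.046·RH+f) = 2.88 μm/a
  Sd branch = 0.0175·Sd^0.57·e^(0.008·RH+0.085·T) = 2.706 μm/a
  r_corr = 2.88 + 2.706 = 5.585 μm/a
Convert to mass loss: 5.585 μm/a × 7.14 g/cm³ = 39.88 g·m⁻²·a⁻¹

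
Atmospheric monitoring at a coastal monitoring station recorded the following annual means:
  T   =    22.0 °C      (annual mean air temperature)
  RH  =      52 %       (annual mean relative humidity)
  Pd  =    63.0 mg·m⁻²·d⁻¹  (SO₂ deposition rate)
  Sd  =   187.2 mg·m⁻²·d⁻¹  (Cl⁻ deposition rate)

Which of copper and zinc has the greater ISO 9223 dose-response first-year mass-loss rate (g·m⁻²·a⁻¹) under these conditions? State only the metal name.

zinc

copper: T>10 °C ⇒ hinge -0.080·(22.0−10) = -0.9600
  SO₂ term: 0.0053·63.0^0.26·exp(0.059·52-0.9600) = 0.1281
  Cl⁻ term: 0.01025·187.2^0.27·exp(0.036·52+0.049·22.0) = 0.8043
  sum: 0.1281 + 0.8043 → r_corr = 0.9324 μm/a
  mass loss = 0.9324 μm/a × 8.96 g/cm³ = 8.354 g·m⁻²·a⁻¹
zinc: T>10 °C ⇒ hinge -0.071·(22.0−10) = -0.8520
  SO₂ term: 0.0129·63.0^0.44·exp(0.046·52-0.8520) = 0.3725
  Cl⁻ term: 0.0175·187.2^0.57·exp(0.008·52+0.085·22.0) = 3.397
  r_corr = 0.3725 + 3.397 = 3.769 μm/a
  mass loss = 3.769 μm/a × 7.14 g/cm³ = 26.91 g·m⁻²·a⁻¹
Ordering by g·m⁻²·a⁻¹: zinc (26.9) > copper (8.35)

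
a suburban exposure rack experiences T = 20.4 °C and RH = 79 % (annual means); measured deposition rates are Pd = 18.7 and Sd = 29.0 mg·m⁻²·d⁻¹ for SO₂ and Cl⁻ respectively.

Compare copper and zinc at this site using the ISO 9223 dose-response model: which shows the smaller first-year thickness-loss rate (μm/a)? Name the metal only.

copper: temperature factor f = -0.080·(10.4) = -0.8320
  sulphur-dioxide contribution → 0.5222 μm/a
  chloride contribution → 1.188 μm/a
  ⇒ r_corr(copper) = 1.71 μm/a
zinc: temperature factor f = -0.071·(10.4) = -0.7384
  sulphur-dioxide contribution → 0.8467 μm/a
  chloride contribution → 1.271 μm/a
  total first-year rate 2.118 μm/a
Ordering by μm/a: zinc (2.12) > copper (1.71)

copper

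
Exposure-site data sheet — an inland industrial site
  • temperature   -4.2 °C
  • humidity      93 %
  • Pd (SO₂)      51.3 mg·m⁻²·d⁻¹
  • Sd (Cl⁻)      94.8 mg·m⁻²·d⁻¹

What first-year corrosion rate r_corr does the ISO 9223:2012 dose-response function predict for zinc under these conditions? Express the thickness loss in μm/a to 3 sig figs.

r_corr = 3.41 μm/a

zinc: T≤10 °C ⇒ hinge +0.038·(-4.2−10) = -0.5396
  sulphur-dioxide contribution → 3.066 μm/a
  chloride contribution → 0.3451 μm/a
  total first-year rate 3.411 μm/a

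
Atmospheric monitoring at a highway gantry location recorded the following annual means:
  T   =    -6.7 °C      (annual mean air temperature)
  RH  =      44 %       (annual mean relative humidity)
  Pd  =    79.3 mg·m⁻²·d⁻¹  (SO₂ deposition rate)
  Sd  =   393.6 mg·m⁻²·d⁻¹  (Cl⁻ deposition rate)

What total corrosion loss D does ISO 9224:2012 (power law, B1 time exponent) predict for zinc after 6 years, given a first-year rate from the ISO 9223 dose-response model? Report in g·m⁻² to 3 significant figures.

D(6) = 23.9 g·m⁻²

zinc: T≤10 °C ⇒ hinge +0.038·(-6.7−10) = -0.6346
  SO₂ term: 0.0129·79.3^0.44·exp(0.046·44-0.6346) = 0.3546
  Sd branch = 0.0175·Sd^0.57·e^(0.008·RH+0.085·T) = 0.4244 μm/a
  r_corr = 0.3546 + 0.4244 = 0.7789 μm/a
Power-law: D(6) = r_corr · 6^0.813
  D(6) = 0.7789 × 6^0.813 = 0.7789 × 4.292 = 3.343 μm
  Mass loss = 3.343 μm × 7.14 g/cm³ = 23.87 g·m⁻²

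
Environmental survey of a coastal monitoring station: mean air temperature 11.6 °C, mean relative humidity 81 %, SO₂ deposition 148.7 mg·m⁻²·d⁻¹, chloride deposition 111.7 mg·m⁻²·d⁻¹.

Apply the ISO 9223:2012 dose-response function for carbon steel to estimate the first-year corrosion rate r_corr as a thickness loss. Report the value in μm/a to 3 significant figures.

r_corr = 154 μm/a

carbon steel: T>10 °C ⇒ hinge -0.054·(11.6−10) = -0.0864
  sulphur-dioxide contribution → 110.6 μm/a
  chloride contribution → 43.73 μm/a
  ⇒ r_corr(carbon steel) = 154.3 μm/a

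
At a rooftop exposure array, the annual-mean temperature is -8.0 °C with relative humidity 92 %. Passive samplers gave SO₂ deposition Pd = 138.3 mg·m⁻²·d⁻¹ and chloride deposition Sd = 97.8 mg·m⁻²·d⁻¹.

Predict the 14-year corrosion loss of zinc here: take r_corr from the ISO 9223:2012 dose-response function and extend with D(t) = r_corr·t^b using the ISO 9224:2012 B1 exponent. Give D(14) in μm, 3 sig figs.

zinc: T≤10 °C ⇒ hinge +0.038·(-8.0−10) = -0.6840
  Pd branch = 0.0129·Pd^0.44·e^(0.046·RH+f) = 3.921 μm/a
  Sd branch = 0.0175·Sd^0.57·e^(0.008·RH+0.085·T) = 0.2523 μm/a
  sum: 3.921 + 0.2523 → r_corr = 4.174 μm/a
ISO 9224: D(t) = r_corr · t^b with b = 0.813 (zinc, B1)
  D(14) = 4.174 × 14^0.813 = 4.174 × 8.547 = 35.67 μm

D(14) = 35.7 μm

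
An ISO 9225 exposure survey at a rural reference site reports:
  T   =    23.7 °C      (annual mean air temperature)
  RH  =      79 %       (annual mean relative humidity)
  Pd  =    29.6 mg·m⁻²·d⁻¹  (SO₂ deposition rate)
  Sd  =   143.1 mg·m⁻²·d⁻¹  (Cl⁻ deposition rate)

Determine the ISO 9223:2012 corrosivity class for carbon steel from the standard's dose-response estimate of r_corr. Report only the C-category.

carbon steel: temperature factor f = -0.054·(13.7) = -0.7398
  sulphur-dioxide contribution → 23.87 μm/a
  chloride contribution → 77.45 μm/a
  ⇒ r_corr(carbon steel) = 101.3 μm/a
101 μm/a falls in (80, 200] for carbon steel → category C5

C5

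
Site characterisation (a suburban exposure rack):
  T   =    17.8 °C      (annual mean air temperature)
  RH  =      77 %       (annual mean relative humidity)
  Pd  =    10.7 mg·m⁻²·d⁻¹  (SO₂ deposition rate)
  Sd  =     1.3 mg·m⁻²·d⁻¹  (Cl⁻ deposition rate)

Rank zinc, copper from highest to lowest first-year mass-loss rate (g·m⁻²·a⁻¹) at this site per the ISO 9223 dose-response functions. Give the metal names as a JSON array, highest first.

["copper", "zinc"]

zinc: T>10 °C ⇒ hinge -0.071·(17.8−10) = -0.5538
  sulphur-dioxide contribution → 0.7266 μm/a
  chloride contribution → 0.1708 μm/a
  total first-year rate 0.8974 μm/a
  mass loss = 0.8974 μm/a × 7.14 g/cm³ = 6.408 g·m⁻²·a⁻¹
copper: T>10 °C ⇒ hinge -0.080·(17.8−10) = -0.6240
  sulphur-dioxide contribution → 0.4942 μm/a
  chloride contribution → 0.4209 μm/a
  total first-year rate 0.9151 μm/a
  mass loss = 0.9151 μm/a × 8.96 g/cm³ = 8.199 g·m⁻²·a⁻¹
Ordering by g·m⁻²·a⁻¹: copper (8.2) > zinc (6.41)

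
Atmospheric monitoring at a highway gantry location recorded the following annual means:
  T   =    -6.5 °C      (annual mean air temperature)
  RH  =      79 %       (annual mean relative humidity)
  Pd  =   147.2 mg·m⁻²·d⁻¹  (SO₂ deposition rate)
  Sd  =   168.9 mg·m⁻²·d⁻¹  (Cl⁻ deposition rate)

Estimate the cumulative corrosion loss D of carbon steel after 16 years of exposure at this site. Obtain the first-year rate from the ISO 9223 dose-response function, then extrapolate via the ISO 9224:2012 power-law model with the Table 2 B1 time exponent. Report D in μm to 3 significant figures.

D(16) = 151 μm

carbon steel: f(T) = +0.150·(T−10) [T≤10 °C] = -2.4750
  sulphur-dioxide contribution → 9.696 μm/a
  chloride contribution → 25.65 μm/a
  total first-year rate 35.34 μm/a
Power-law: D(16) = r_corr · 16^0.523
  D(16) = 35.34 × 16^0.523 = 35.34 × 4.263 = 150.7 μm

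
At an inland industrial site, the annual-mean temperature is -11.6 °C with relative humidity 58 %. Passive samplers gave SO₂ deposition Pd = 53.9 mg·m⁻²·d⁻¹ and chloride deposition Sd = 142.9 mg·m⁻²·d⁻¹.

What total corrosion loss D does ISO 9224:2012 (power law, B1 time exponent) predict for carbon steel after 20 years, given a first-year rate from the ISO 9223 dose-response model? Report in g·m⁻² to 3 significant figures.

D(20) = 421 g·m⁻²

carbon steel: T≤10 °C ⇒ hinge +0.150·(-11.6−10) = -3.2400
  Pd branch = 1.77·Pd^0.52·e^(0.02·RH+f) = 1.758 μm/a
  Sd branch = 0.102·Sd^0.62·e^(0.033·RH+0.04·T) = 9.429 μm/a
  sum: 1.758 + 9.429 → r_corr = 11.19 μm/a
Long-term exponent b (ISO 9224 Table 2, B1) = 0.523
  D(20) = 11.19 × 20^0.523 = 11.19 × 4.791 = 53.6 μm
  Mass loss = 53.6 μm × 7.85 g/cm³ = 420.7 g·m⁻²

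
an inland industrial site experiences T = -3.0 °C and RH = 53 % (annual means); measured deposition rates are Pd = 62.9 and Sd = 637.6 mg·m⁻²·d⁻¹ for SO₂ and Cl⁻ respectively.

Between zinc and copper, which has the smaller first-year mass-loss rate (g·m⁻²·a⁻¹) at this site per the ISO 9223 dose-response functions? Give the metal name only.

zinc: temperature factor f = +0.038·(-13.0) = -0.4940
  sulphur-dioxide contribution → 0.5575 μm/a
  chloride contribution → 0.8223 μm/a
  ⇒ r_corr(zinc) = 1.38 μm/a
  mass loss = 1.38 μm/a × 7.14 g/cm³ = 9.852 g·m⁻²·a⁻¹
copper: f(T) = +0.126·(T−10) [T≤10 °C] = -1.6380
  sulphur-dioxide contribution → 0.06896 μm/a
  chloride contribution → 0.341 μm/a
  ⇒ r_corr(copper) = 0.41 μm/a
  mass loss = 0.41 μm/a × 8.96 g/cm³ = 3.673 g·m⁻²·a⁻¹
Ordering by g·m⁻²·a⁻¹: zinc (9.85) > copper (3.67)

copper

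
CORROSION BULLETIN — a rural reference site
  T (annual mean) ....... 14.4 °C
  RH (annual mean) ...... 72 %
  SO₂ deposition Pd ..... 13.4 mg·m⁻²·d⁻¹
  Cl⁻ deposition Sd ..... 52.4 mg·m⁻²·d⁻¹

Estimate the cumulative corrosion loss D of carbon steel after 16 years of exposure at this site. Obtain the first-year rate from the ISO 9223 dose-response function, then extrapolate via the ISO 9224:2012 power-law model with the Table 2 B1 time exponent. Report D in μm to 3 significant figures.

carbon steel: temperature factor f = -0.054·(4.4) = -0.2376
  SO₂ term: 1.77·13.4^0.52·exp(0.02·72-0.2376) = 22.71
  Sd branch = 0.102·Sd^0.62·e^(0.033·RH+0.04·T) = 22.73 μm/a
  r_corr = 22.71 + 22.73 = 45.44 μm/a
ISO 9224: D(t) = r_corr · t^b with b = 0.523 (carbon steel, B1)
  D(16) = 45.44 × 16^0.523 = 45.44 × 4.263 = 193.7 μm

D(16) = 194 μm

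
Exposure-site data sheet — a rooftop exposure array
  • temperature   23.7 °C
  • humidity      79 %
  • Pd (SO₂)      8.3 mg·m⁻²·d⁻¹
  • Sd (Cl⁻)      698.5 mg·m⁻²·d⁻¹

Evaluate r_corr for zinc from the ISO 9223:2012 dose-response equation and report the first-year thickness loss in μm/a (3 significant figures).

zinc: T>10 °C ⇒ hinge -0.071·(23.7−10) = -0.9727
  SO₂ term: 0.0129·8.3^0.44·exp(0.046·79-0.9727) = 0.4686
  Sd branch = 0.0175·Sd^0.57·e^(0.008·RH+0.085·T) = 10.32 μm/a
  r_corr = 0.4686 + 10.32 = 10.79 μm/a

r_corr = 10.8 μm/a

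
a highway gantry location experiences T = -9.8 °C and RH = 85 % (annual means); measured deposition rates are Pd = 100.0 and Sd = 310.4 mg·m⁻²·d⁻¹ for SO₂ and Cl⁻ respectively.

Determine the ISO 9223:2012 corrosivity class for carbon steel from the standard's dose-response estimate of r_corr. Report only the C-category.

carbon steel: f(T) = +0.150·(T−10) [T≤10 °C] = -2.9700
  Pd branch = 1.77·Pd^0.52·e^(0.02·RH+f) = 5.45 μm/a
  Cl⁻ term: 0.102·310.4^0.62·exp(0.033·85+0.04·-9.8) = 39.95
  r_corr = 5.45 + 39.95 = 45.4 μm/a
45.4 μm/a falls in (25, 50] for carbon steel → category C3

C3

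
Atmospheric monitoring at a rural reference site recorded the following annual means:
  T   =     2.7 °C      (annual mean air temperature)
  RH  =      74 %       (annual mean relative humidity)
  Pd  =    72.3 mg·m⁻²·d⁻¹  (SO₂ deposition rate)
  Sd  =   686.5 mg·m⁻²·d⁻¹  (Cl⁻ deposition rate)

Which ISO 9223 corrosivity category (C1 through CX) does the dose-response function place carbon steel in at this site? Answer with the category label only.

C5

carbon steel: T≤10 °C ⇒ hinge +0.150·(2.7−10) = -1.0950
  SO₂ term: 1.77·72.3^0.52·exp(0.02·74-1.0950) = 24.1
  Sd branch = 0.102·Sd^0.62·e^(0.033·RH+0.04·T) = 74.95 μm/a
  sum: 24.1 + 74.95 → r_corr = 99.04 μm/a
ISO 9223 Table 2 (carbon steel): 80 < 99 ≤ 200 μm/a ⇒ C5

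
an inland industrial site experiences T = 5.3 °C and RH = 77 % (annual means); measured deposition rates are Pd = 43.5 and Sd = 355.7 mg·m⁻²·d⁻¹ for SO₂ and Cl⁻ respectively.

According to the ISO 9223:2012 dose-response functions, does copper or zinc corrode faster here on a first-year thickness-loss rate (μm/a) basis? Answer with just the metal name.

copper: f(T) = +0.126·(T−10) [T≤10 °C] = -0.5922
  sulphur-dioxide contribution → 0.7347 μm/a
  chloride contribution → 1.038 μm/a
  total first-year rate 1.773 μm/a
zinc: f(T) = +0.038·(T−10) [T≤10 °C] = -0.1786
  sulphur-dioxide contribution → 1.96 μm/a
  chloride contribution → 1.447 μm/a
  total first-year rate 3.406 μm/a
Ordering by μm/a: zinc (3.41) > copper (1.77)

zinc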